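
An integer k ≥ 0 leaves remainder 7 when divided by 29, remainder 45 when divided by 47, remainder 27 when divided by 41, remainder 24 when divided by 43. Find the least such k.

53860

Combine the congruences pairwise.
From k ≡ 7 (mod 29) write k = 7 + 29t. Substituting into k ≡ 45 (mod 47) gives 29t ≡ 38 (mod 47), and since 29⁻¹ ≡ 13 (mod 47), t ≡ 24. Hence k ≡ 7 + 29·24 = 703 (mod 1363).
From k ≡ 703 (mod 1363) write k = 703 + 1363t. Substituting into k ≡ 27 (mod 41) gives 1363t ≡ 21 (mod 41), and since 10⁻¹ ≡ 37 (mod 41), t ≡ 39. Hence k ≡ 703 + 1363·39 = 53860 (mod 55883).
From k ≡ 53860 (mod 55883) write k = 53860 + 55883t. Substituting into k ≡ 24 (mod 43) gives 55883t ≡ 0 (mod 43), and since 26⁻¹ ≡ 5 (mod 43), t ≡ 0. Hence k ≡ 53860 + 55883·0 = 53860 (mod 2402969).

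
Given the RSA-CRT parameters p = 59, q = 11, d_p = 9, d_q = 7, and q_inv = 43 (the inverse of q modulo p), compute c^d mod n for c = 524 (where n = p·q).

m₁ = c^(d_p) mod p: c ≡ 52 (mod 59), and 52^9 mod 59 = 33.
m₂ = c^(d_q) mod q: c ≡ 7 (mod 11), and 7^7 mod 11 = 6.
h = q_inv·(m₁ − m₂) mod p = 43·(33 − 6) mod 59 = 40.
m = m₂ + h·q = 6 + 40·11 = 446.

446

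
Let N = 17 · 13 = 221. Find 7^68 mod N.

Mod 17: 7 ≡ 7; by Fermat, exponent reduces to 68 mod 16 = 4; 7^4 ≡ 4 (mod 17).
Mod 13: 7 ≡ 7; by Fermat, exponent reduces to 68 mod 12 = 8; 7^8 ≡ 3 (mod 13).
Combine by CRT: x ≡ 4 (mod 17), x ≡ 3 (mod 13) ⇒ x ≡ 55 (mod 221).

55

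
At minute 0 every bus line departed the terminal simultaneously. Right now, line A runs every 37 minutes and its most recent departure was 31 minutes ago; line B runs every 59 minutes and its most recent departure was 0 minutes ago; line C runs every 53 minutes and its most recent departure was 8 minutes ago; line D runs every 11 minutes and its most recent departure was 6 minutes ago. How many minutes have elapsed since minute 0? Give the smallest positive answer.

1051793

Combine the congruences pairwise.
From t ≡ 31 (mod 37) write t = 31 + 37s. Substituting into t ≡ 0 (mod 59) gives 37s ≡ 28 (mod 59), and since 37⁻¹ ≡ 8 (mod 59), s ≡ 47. Hence t ≡ 31 + 37·47 = 1770 (mod 2183).
From t ≡ 1770 (mod 2183) write t = 1770 + 2183s. Substituting into t ≡ 8 (mod 53) gives 2183s ≡ 40 (mod 53), and since 10⁻¹ ≡ 16 (mod 53), s ≡ 4. Hence t ≡ 1770 + 2183·4 = 10502 (mod 115699).
From t ≡ 10502 (mod 115699) write t = 10502 + 115699s. Substituting into t ≡ 6 (mod 11) gives 115699s ≡ 9 (mod 11), and since 1⁻¹ ≡ 1 (mod 11), s ≡ 9. Hence t ≡ 10502 + 115699·9 = 1051793 (mod 1272689).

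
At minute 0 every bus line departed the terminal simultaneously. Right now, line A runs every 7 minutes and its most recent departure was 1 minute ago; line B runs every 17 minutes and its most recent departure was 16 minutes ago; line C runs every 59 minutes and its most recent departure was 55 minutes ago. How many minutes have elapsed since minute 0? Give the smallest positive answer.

645

From t ≡ 1 (mod 7) write t = 1 + 7s. Substituting into t ≡ 16 (mod 17) gives 7s ≡ 15 (mod 17), and since 7⁻¹ ≡ 5 (mod 17), s ≡ 7. Hence t ≡ 1 + 7·7 = 50 (mod 119).
From t ≡ 50 (mod 119) write t = 50 + 119s. Substituting into t ≡ 55 (mod 59) gives 119s ≡ 5 (mod 59), and since 1⁻¹ ≡ 1 (mod 59), s ≡ 5. Hence t ≡ 50 + 119·5 = 645 (mod 7021).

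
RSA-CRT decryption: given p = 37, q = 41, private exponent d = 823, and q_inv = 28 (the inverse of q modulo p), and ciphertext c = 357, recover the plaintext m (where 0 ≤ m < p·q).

1277

d_p = d mod (p−1) = 823 mod 36 = 31; d_q = d mod (q−1) = 23.
m₁ = c^(d_p) mod p: c ≡ 24 (mod 37), and 24^31 mod 37 = 19.
m₂ = c^(d_q) mod q: c ≡ 29 (mod 41), and 29^23 mod 41 = 6.
h = q_inv·(m₁ − m₂) mod p = 28·(19 − 6) mod 37 = 31.
m = m₂ + h·q = 6 + 31·41 = 1277.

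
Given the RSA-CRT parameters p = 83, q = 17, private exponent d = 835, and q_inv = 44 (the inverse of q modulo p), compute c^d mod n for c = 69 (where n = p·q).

1191

d_p = d mod (p−1) = 835 mod 82 = 15; d_q = d mod (q−1) = 3.
m₁ = c^(d_p) mod p: c ≡ 69 (mod 83), and 69^15 mod 83 = 29.
m₂ = c^(d_q) mod q: c ≡ 1 (mod 17), and 1^3 mod 17 = 1.
h = q_inv·(m₁ − m₂) mod p = 44·(29 − 1) mod 83 = 70.
m = m₂ + h·q = 1 + 70·17 = 1191.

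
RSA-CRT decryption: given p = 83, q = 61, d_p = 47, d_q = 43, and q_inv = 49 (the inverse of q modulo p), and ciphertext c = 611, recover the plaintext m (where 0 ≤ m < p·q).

1953

m₁ = c^(d_p) mod p: c ≡ 30 (mod 83), and 30^47 mod 83 = 44.
m₂ = c^(d_q) mod q: c ≡ 1 (mod 61), and 1^43 mod 61 = 1.
h = q_inv·(m₁ − m₂) mod p = 49·(44 − 1) mod 83 = 32.
m = m₂ + h·q = 1 + 32·61 = 1953.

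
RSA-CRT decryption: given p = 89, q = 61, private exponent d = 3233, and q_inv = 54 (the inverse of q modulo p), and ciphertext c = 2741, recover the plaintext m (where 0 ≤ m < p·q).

d_p = d mod (p−1) = 3233 mod 88 = 65; d_q = d mod (q−1) = 53.
m₁ = c^(d_p) mod p: c ≡ 71 (mod 89), and 71^65 mod 89 = 5.
m₂ = c^(d_q) mod q: c ≡ 57 (mod 61), and 57^53 mod 61 = 22.
h = q_inv·(m₁ − m₂) mod p = 54·(5 − 22) mod 89 = 61.
m = m₂ + h·q = 22 + 61·61 = 3743.

3743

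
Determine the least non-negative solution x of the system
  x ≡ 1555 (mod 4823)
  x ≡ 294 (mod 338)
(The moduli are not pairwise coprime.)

6378

Combine the congruences pairwise.
gcd(4823, 338) = 13 and 13 | (294 − 1555), so the pair is consistent; merging gives x ≡ 6378 (mod 125398), where 125398 = lcm(4823, 338).
The solution is unique modulo lcm(4823, 338) = 125398.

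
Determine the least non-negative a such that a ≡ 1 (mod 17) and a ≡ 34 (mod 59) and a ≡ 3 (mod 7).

From a ≡ 1 (mod 17) write a = 1 + 17t. Substituting into a ≡ 34 (mod 59) gives 17t ≡ 33 (mod 59), and since 17⁻¹ ≡ 7 (mod 59), t ≡ 54. Hence a ≡ 1 + 17·54 = 919 (mod 1003).
From a ≡ 919 (mod 1003) write a = 919 + 1003t. Substituting into a ≡ 3 (mod 7) gives 1003t ≡ 1 (mod 7), and since 2⁻¹ ≡ 4 (mod 7), t ≡ 4. Hence a ≡ 919 + 1003·4 = 4931 (mod 7021).

4931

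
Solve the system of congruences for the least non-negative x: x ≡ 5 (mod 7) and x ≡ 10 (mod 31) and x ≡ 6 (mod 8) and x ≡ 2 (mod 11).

13774

From x ≡ 5 (mod 7) write x = 5 + 7t. Substituting into x ≡ 10 (mod 31) gives 7t ≡ 5 (mod 31), and since 7⁻¹ ≡ 9 (mod 31), t ≡ 14. Hence x ≡ 5 + 7·14 = 103 (mod 217).
From x ≡ 103 (mod 217) write x = 103 + 217t. Substituting into x ≡ 6 (mod 8) gives 217t ≡ 7 (mod 8), and since 1⁻¹ ≡ 1 (mod 8), t ≡ 7. Hence x ≡ 103 + 217·7 = 1622 (mod 1736).
From x ≡ 1622 (mod 1736) write x = 1622 + 1736t. Substituting into x ≡ 2 (mod 11) gives 1736t ≡ 8 (mod 11), and since 9⁻¹ ≡ 5 (mod 11), t ≡ 7. Hence x ≡ 1622 + 1736·7 = 13774 (mod 19096).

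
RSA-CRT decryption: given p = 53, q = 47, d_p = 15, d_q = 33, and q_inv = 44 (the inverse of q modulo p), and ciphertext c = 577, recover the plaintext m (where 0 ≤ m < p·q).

m₁ = c^(d_p) mod p: c ≡ 47 (mod 53), and 47^15 mod 53 = 36.
m₂ = c^(d_q) mod q: c ≡ 13 (mod 47), and 13^33 mod 47 = 45.
h = q_inv·(m₁ − m₂) mod p = 44·(36 − 45) mod 53 = 28.
m = m₂ + h·q = 45 + 28·47 = 1361.

1361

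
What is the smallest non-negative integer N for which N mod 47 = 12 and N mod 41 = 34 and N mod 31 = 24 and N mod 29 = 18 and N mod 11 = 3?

From N ≡ 12 (mod 47) write N = 12 + 47t. Substituting into N ≡ 34 (mod 41) gives 47t ≡ 22 (mod 41), and since 6⁻¹ ≡ 7 (mod 41), t ≡ 31. Hence N ≡ 12 + 47·31 = 1469 (mod 1927).
From N ≡ 1469 (mod 1927) write N = 1469 + 1927t. Substituting into N ≡ 24 (mod 31) gives 1927t ≡ 12 (mod 31), and since 5⁻¹ ≡ 25 (mod 31), t ≡ 21. Hence N ≡ 1469 + 1927·21 = 41936 (mod 59737).
From N ≡ 41936 (mod 59737) write N = 41936 + 59737t. Substituting into N ≡ 18 (mod 29) gives 59737t ≡ 16 (mod 29), and since 26⁻¹ ≡ 19 (mod 29), t ≡ 14. Hence N ≡ 41936 + 59737·14 = 878254 (mod 1732373).
From N ≡ 878254 (mod 1732373) write N = 878254 + 1732373t. Substituting into N ≡ 3 (mod 11) gives 1732373t ≡ 0 (mod 11), and since 5⁻¹ ≡ 9 (mod 11), t ≡ 0. Hence N ≡ 878254 + 1732373·0 = 878254 (mod 19056103).

878254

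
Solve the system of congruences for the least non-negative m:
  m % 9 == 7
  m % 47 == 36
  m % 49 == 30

18601

Combine the congruences pairwise.
From m ≡ 7 (mod 9) write m = 7 + 9t. Substituting into m ≡ 36 (mod 47) gives 9t ≡ 29 (mod 47), and since 9⁻¹ ≡ 21 (mod 47), t ≡ 45. Hence m ≡ 7 + 9·45 = 412 (mod 423).
From m ≡ 412 (mod 423) write m = 412 + 423t. Substituting into m ≡ 30 (mod 49) gives 423t ≡ 10 (mod 49), and since 31⁻¹ ≡ 19 (mod 49), t ≡ 43. Hence m ≡ 412 + 423·43 = 18601 (mod 20727).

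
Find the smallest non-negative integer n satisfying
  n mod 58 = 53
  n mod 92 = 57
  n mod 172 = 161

Combine the congruences pairwise.
gcd(58, 92) = 2 and 2 | (57 − 53), so the pair is consistent; merging gives n ≡ 517 (mod 2668), where 2668 = lcm(58, 92).
gcd(2668, 172) = 4 and 4 | (161 − 517), so the pair is consistent; merging gives n ≡ 99233 (mod 114724), where 114724 = lcm(2668, 172).
The solution is unique modulo lcm(58, 92, 172) = 114724.

99233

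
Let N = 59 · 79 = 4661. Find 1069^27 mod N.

3652

Mod 59: 1069 ≡ 7; 7^27 ≡ 53 (mod 59).
Mod 79: 1069 ≡ 42; 42^27 ≡ 18 (mod 79).
Combine by CRT: x ≡ 53 (mod 59), x ≡ 18 (mod 79) ⇒ x ≡ 3652 (mod 4661).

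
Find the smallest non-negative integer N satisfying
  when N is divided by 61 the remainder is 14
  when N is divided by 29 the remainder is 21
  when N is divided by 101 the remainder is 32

52047

The moduli are pairwise coprime; M = 61·29·101 = 178669.
M/61 = 2929; 2929 ≡ 1 (mod 61), inverse 1.
M/29 = 6161; 6161 ≡ 13 (mod 29); 13·9 ≡ 1, so inverse 9.
M/101 = 1769; 1769 ≡ 52 (mod 101); 52·68 ≡ 1, so inverse 68.
N ≡ 14·2929·1 + 21·6161·9 + 32·1769·68 = 5054779.
5054779 mod 178669 = 52047.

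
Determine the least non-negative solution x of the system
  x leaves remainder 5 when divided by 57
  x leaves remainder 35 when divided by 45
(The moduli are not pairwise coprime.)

575

gcd(57, 45) = 3 and 3 | (35 − 5), so the pair is consistent; merging gives x ≡ 575 (mod 855), where 855 = lcm(57, 45).
The solution is unique modulo lcm(57, 45) = 855.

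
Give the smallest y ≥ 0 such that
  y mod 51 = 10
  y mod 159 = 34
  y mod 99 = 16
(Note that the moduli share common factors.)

37240

gcd(51, 159) = 3 and 3 | (34 − 10), so the pair is consistent; merging gives y ≡ 2101 (mod 2703), where 2703 = lcm(51, 159).
gcd(2703, 99) = 3 and 3 | (16 − 2101), so the pair is consistent; merging gives y ≡ 37240 (mod 89199), where 89199 = lcm(2703, 99).
The solution is unique modulo lcm(51, 159, 99) = 89199.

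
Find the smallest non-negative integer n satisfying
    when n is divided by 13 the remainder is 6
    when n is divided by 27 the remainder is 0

162

From n ≡ 6 (mod 13) write n = 6 + 13t. Substituting into n ≡ 0 (mod 27) gives 13t ≡ 21 (mod 27), and since 13⁻¹ ≡ 25 (mod 27), t ≡ 12. Hence n ≡ 6 + 13·12 = 162 (mod 351).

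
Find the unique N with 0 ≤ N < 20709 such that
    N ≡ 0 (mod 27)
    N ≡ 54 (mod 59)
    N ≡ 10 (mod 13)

4833

From N ≡ 0 (mod 27) write N = 0 + 27t. Substituting into N ≡ 54 (mod 59) gives 27t ≡ 54 (mod 59), and since 27⁻¹ ≡ 35 (mod 59), t ≡ 2. Hence N ≡ 0 + 27·2 = 54 (mod 1593).
From N ≡ 54 (mod 1593) write N = 54 + 1593t. Substituting into N ≡ 10 (mod 13) gives 1593t ≡ 8 (mod 13), and since 7⁻¹ ≡ 2 (mod 13), t ≡ 3. Hence N ≡ 54 + 1593·3 = 4833 (mod 20709).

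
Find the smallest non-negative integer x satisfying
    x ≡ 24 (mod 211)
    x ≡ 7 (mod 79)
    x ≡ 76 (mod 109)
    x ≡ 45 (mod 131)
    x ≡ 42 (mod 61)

11678657381

From x ≡ 24 (mod 211) write x = 24 + 211t. Substituting into x ≡ 7 (mod 79) gives 211t ≡ 62 (mod 79), and since 53⁻¹ ≡ 3 (mod 79), t ≡ 28. Hence x ≡ 24 + 211·28 = 5932 (mod 16669).
From x ≡ 5932 (mod 16669) write x = 5932 + 16669t. Substituting into x ≡ 76 (mod 109) gives 16669t ≡ 30 (mod 109), and since 101⁻¹ ≡ 68 (mod 109), t ≡ 78. Hence x ≡ 5932 + 16669·78 = 1306114 (mod 1816921).
From x ≡ 1306114 (mod 1816921) write x = 1306114 + 1816921t. Substituting into x ≡ 45 (mod 131) gives 1816921t ≡ 1 (mod 131), and since 82⁻¹ ≡ 8 (mod 131), t ≡ 8. Hence x ≡ 1306114 + 1816921·8 = 15841482 (mod 238016651).
From x ≡ 15841482 (mod 238016651) write x = 15841482 + 238016651t. Substituting into x ≡ 42 (mod 61) gives 238016651t ≡ 16 (mod 61), and since 19⁻¹ ≡ 45 (mod 61), t ≡ 49. Hence x ≡ 15841482 + 238016651·49 = 11678657381 (mod 14519015711).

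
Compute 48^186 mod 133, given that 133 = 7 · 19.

106

Mod 7: 48 ≡ 6; since 6 | 186, by Fermat 6^186 ≡ 1 (mod 7).
Mod 19: 48 ≡ 10; by Fermat, exponent reduces to 186 mod 18 = 6; 10^6 ≡ 11 (mod 19).
Combine by CRT: x ≡ 1 (mod 7), x ≡ 11 (mod 19) ⇒ x ≡ 106 (mod 133).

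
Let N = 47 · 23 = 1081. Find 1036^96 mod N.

392

Mod 47: 1036 ≡ 2; by Fermat, exponent reduces to 96 mod 46 = 4; 2^4 ≡ 16 (mod 47).
Mod 23: 1036 ≡ 1; by Fermat, exponent reduces to 96 mod 22 = 8; 1^8 ≡ 1 (mod 23).
Combine by CRT: x ≡ 16 (mod 47), x ≡ 1 (mod 23) ⇒ x ≡ 392 (mod 1081).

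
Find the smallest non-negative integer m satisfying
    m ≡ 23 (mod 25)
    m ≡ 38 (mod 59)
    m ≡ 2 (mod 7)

The moduli are pairwise coprime; N = 25·59·7 = 10325.
N/25 = 413; 413 ≡ 13 (mod 25); 13·2 ≡ 1, so inverse 2.
N/59 = 175; 175 ≡ 57 (mod 59); 57·29 ≡ 1, so inverse 29.
N/7 = 1475; 1475 ≡ 5 (mod 7); 5·3 ≡ 1, so inverse 3.
m ≡ 23·413·2 + 38·175·29 + 2·1475·3 = 220698.
220698 mod 10325 = 3873.

3873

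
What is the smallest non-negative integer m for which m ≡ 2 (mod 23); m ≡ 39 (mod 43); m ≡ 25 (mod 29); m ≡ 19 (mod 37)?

563640

The moduli are pairwise coprime; N = 23·43·29·37 = 1061197.
N/23 = 46139; 46139 ≡ 1 (mod 23), inverse 1.
N/43 = 24679; 24679 ≡ 40 (mod 43); 40·14 ≡ 1, so inverse 14.
N/29 = 36593; 36593 ≡ 24 (mod 29); 24·23 ≡ 1, so inverse 23.
N/37 = 28681; 28681 ≡ 6 (mod 37); 6·31 ≡ 1, so inverse 31.
m ≡ 2·46139·1 + 39·24679·14 + 25·36593·23 + 19·28681·31 = 51501096.
51501096 mod 1061197 = 563640.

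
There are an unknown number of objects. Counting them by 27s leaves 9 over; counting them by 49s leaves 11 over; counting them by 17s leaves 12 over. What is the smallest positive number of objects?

3735

The moduli are pairwise coprime; M = 27·49·17 = 22491.
M/27 = 833; 833 ≡ 23 (mod 27); 23·20 ≡ 1, so inverse 20.
M/49 = 459; 459 ≡ 18 (mod 49); 18·30 ≡ 1, so inverse 30.
M/17 = 1323; 1323 ≡ 14 (mod 17); 14·11 ≡ 1, so inverse 11.
N ≡ 9·833·20 + 11·459·30 + 12·1323·11 = 476046.
476046 mod 22491 = 3735.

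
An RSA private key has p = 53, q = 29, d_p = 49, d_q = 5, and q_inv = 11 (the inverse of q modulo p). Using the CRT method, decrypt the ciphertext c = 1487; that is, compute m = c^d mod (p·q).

1274

m₁ = c^(d_p) mod p: c ≡ 3 (mod 53), and 3^49 mod 53 = 2.
m₂ = c^(d_q) mod q: c ≡ 8 (mod 29), and 8^5 mod 29 = 27.
h = q_inv·(m₁ − m₂) mod p = 11·(2 − 27) mod 53 = 43.
m = m₂ + h·q = 27 + 43·29 = 1274.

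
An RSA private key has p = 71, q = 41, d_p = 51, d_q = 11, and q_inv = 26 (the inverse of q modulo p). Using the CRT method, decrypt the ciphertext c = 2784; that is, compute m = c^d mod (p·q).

939

m₁ = c^(d_p) mod p: c ≡ 15 (mod 71), and 15^51 mod 71 = 16.
m₂ = c^(d_q) mod q: c ≡ 37 (mod 41), and 37^11 mod 41 = 37.
h = q_inv·(m₁ − m₂) mod p = 26·(16 − 37) mod 71 = 22.
m = m₂ + h·q = 37 + 22·41 = 939.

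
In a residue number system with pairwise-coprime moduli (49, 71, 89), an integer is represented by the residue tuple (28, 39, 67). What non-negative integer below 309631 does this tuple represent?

46970

The moduli are pairwise coprime; N = 49·71·89 = 309631.
N/49 = 6319; 6319 ≡ 47 (mod 49); 47·24 ≡ 1, so inverse 24.
N/71 = 4361; 4361 ≡ 30 (mod 71); 30·45 ≡ 1, so inverse 45.
N/89 = 3479; 3479 ≡ 8 (mod 89); 8·78 ≡ 1, so inverse 78.
x ≡ 28·6319·24 + 39·4361·45 + 67·3479·78 = 30081177.
30081177 mod 309631 = 46970.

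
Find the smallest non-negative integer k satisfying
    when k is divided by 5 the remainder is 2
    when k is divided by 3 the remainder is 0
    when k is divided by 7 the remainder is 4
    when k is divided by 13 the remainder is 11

The moduli are pairwise coprime; N = 5·3·7·13 = 1365.
N/5 = 273; 273 ≡ 3 (mod 5); 3·2 ≡ 1, so inverse 2.
N/3 = 455; 455 ≡ 2 (mod 3); 2·2 ≡ 1, so inverse 2.
N/7 = 195; 195 ≡ 6 (mod 7); 6·6 ≡ 1, so inverse 6.
N/13 = 105; 105 ≡ 1 (mod 13), inverse 1.
k ≡ 2·273·2 + 0·455·2 + 4·195·6 + 11·105·1 = 6927.
6927 mod 1365 = 102.

102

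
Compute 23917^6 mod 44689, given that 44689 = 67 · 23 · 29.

21705

Mod 67: 23917 ≡ 65; 65^6 ≡ 64 (mod 67).
Mod 23: 23917 ≡ 20; 20^6 ≡ 16 (mod 23).
Mod 29: 23917 ≡ 21; 21^6 ≡ 13 (mod 29).
Combine by CRT: x ≡ 64 (mod 67), x ≡ 16 (mod 23), x ≡ 13 (mod 29) ⇒ x ≡ 21705 (mod 44689).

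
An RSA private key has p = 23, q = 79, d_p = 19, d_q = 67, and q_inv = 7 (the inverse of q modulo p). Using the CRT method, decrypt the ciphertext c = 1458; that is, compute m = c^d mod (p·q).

m₁ = c^(d_p) mod p: c ≡ 9 (mod 23), and 9^19 mod 23 = 13.
m₂ = c^(d_q) mod q: c ≡ 36 (mod 79), and 36^67 mod 79 = 25.
h = q_inv·(m₁ − m₂) mod p = 7·(13 − 25) mod 23 = 8.
m = m₂ + h·q = 25 + 8·79 = 657.

657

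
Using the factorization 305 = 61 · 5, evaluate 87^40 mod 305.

Mod 61: 87 ≡ 26; 26^40 ≡ 47 (mod 61).
Mod 5: 87 ≡ 2; since 4 | 40, by Fermat 2^40 ≡ 1 (mod 5).
Combine by CRT: x ≡ 47 (mod 61), x ≡ 1 (mod 5) ⇒ x ≡ 291 (mod 305).

291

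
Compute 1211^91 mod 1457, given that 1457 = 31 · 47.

Mod 31: 1211 ≡ 2; by Fermat, exponent reduces to 91 mod 30 = 1; 2^1 ≡ 2 (mod 31).
Mod 47: 1211 ≡ 36; by Fermat, exponent reduces to 91 mod 46 = 45; 36^45 ≡ 17 (mod 47).
Combine by CRT: x ≡ 2 (mod 31), x ≡ 17 (mod 47) ⇒ x ≡ 64 (mod 1457).

64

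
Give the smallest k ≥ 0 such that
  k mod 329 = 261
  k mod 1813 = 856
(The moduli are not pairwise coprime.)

33490

Combine the congruences pairwise.
gcd(329, 1813) = 7 and 7 | (856 − 261), so the pair is consistent; merging gives k ≡ 33490 (mod 85211), where 85211 = lcm(329, 1813).
The solution is unique modulo lcm(329, 1813) = 85211.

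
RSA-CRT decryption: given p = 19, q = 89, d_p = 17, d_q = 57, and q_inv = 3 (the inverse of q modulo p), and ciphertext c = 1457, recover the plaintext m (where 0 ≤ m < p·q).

m₁ = c^(d_p) mod p: c ≡ 13 (mod 19), and 13^17 mod 19 = 3.
m₂ = c^(d_q) mod q: c ≡ 33 (mod 89), and 33^57 mod 89 = 65.
h = q_inv·(m₁ − m₂) mod p = 3·(3 − 65) mod 19 = 4.
m = m₂ + h·q = 65 + 4·89 = 421.

421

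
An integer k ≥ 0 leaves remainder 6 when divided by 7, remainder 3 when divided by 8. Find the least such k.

Combine the congruences pairwise.
From k ≡ 6 (mod 7) write k = 6 + 7t. Substituting into k ≡ 3 (mod 8) gives 7t ≡ 5 (mod 8), and since 7⁻¹ ≡ 7 (mod 8), t ≡ 3. Hence k ≡ 6 + 7·3 = 27 (mod 56).

27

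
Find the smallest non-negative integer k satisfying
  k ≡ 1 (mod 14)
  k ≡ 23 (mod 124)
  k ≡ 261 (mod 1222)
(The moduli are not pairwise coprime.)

109019

Combine the congruences pairwise.
gcd(14, 124) = 2 and 2 | (23 − 1), so the pair is consistent; merging gives k ≡ 519 (mod 868), where 868 = lcm(14, 124).
gcd(868, 1222) = 2 and 2 | (261 − 519), so the pair is consistent; merging gives k ≡ 109019 (mod 530348), where 530348 = lcm(868, 1222).
The solution is unique modulo lcm(14, 124, 1222) = 530348.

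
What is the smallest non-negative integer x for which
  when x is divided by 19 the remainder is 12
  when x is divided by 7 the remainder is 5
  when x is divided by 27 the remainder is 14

3470

Combine the congruences pairwise.
From x ≡ 12 (mod 19) write x = 12 + 19t. Substituting into x ≡ 5 (mod 7) gives 19t ≡ 0 (mod 7), and since 5⁻¹ ≡ 3 (mod 7), t ≡ 0. Hence x ≡ 12 + 19·0 = 12 (mod 133).
From x ≡ 12 (mod 133) write x = 12 + 133t. Substituting into x ≡ 14 (mod 27) gives 133t ≡ 2 (mod 27), and since 25⁻¹ ≡ 13 (mod 27), t ≡ 26. Hence x ≡ 12 + 133·26 = 3470 (mod 3591).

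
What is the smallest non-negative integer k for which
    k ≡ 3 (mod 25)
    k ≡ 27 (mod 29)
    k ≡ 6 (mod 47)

7103

Combine the congruences pairwise.
From k ≡ 3 (mod 25) write k = 3 + 25t. Substituting into k ≡ 27 (mod 29) gives 25t ≡ 24 (mod 29), and since 25⁻¹ ≡ 7 (mod 29), t ≡ 23. Hence k ≡ 3 + 25·23 = 578 (mod 725).
From k ≡ 578 (mod 725) write k = 578 + 725t. Substituting into k ≡ 6 (mod 47) gives 725t ≡ 39 (mod 47), and since 20⁻¹ ≡ 40 (mod 47), t ≡ 9. Hence k ≡ 578 + 725·9 = 7103 (mod 34075).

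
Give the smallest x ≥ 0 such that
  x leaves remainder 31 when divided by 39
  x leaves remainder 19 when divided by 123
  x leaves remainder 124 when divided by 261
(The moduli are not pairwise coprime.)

94606

Combine the congruences pairwise.
gcd(39, 123) = 3 and 3 | (19 − 31), so the pair is consistent; merging gives x ≡ 265 (mod 1599), where 1599 = lcm(39, 123).
gcd(1599, 261) = 3 and 3 | (124 − 265), so the pair is consistent; merging gives x ≡ 94606 (mod 139113), where 139113 = lcm(1599, 261).
The solution is unique modulo lcm(39, 123, 261) = 139113.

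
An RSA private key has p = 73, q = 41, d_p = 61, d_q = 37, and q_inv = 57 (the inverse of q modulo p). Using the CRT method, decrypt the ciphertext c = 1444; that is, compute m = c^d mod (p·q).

1239

m₁ = c^(d_p) mod p: c ≡ 57 (mod 73), and 57^61 mod 73 = 71.
m₂ = c^(d_q) mod q: c ≡ 9 (mod 41), and 9^37 mod 41 = 9.
h = q_inv·(m₁ − m₂) mod p = 57·(71 − 9) mod 73 = 30.
m = m₂ + h·q = 9 + 30·41 = 1239.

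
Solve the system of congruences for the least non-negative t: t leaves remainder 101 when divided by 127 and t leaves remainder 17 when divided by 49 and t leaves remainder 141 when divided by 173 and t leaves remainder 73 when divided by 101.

From t ≡ 101 (mod 127) write t = 101 + 127s. Substituting into t ≡ 17 (mod 49) gives 127s ≡ 14 (mod 49), and since 29⁻¹ ≡ 22 (mod 49), s ≡ 14. Hence t ≡ 101 + 127·14 = 1879 (mod 6223).
From t ≡ 1879 (mod 6223) write t = 1879 + 6223s. Substituting into t ≡ 141 (mod 173) gives 6223s ≡ 165 (mod 173), and since 168⁻¹ ≡ 69 (mod 173), s ≡ 140. Hence t ≡ 1879 + 6223·140 = 873099 (mod 1076579).
From t ≡ 873099 (mod 1076579) write t = 873099 + 1076579s. Substituting into t ≡ 73 (mod 101) gives 1076579s ≡ 18 (mod 101), and since 20⁻¹ ≡ 96 (mod 101), s ≡ 11. Hence t ≡ 873099 + 1076579·11 = 12715468 (mod 108734479).

12715468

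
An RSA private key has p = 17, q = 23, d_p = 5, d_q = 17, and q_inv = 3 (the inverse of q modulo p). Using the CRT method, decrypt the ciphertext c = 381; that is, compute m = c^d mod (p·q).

351

m₁ = c^(d_p) mod p: c ≡ 7 (mod 17), and 7^5 mod 17 = 11.
m₂ = c^(d_q) mod q: c ≡ 13 (mod 23), and 13^17 mod 23 = 6.
h = q_inv·(m₁ − m₂) mod p = 3·(11 − 6) mod 17 = 15.
m = m₂ + h·q = 6 + 15·23 = 351.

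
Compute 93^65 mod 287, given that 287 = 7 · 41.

Mod 7: 93 ≡ 2; by Fermat, exponent reduces to 65 mod 6 = 5; 2^5 ≡ 4 (mod 7).
Mod 41: 93 ≡ 11; by Fermat, exponent reduces to 65 mod 40 = 25; 11^25 ≡ 38 (mod 41).
Combine by CRT: x ≡ 4 (mod 7), x ≡ 38 (mod 41) ⇒ x ≡ 284 (mod 287).

284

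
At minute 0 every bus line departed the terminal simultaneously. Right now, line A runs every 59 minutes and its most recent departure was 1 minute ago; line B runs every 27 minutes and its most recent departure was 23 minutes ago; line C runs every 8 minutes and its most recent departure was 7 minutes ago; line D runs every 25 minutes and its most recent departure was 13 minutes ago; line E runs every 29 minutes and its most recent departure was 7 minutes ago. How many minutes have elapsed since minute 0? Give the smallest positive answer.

The moduli are pairwise coprime; N = 59·27·8·25·29 = 9239400.
N/59 = 156600; 156600 ≡ 14 (mod 59); 14·38 ≡ 1, so inverse 38.
N/27 = 342200; 342200 ≡ 2 (mod 27); 2·14 ≡ 1, so inverse 14.
N/8 = 1154925; 1154925 ≡ 5 (mod 8); 5·5 ≡ 1, so inverse 5.
N/25 = 369576; 369576 ≡ 1 (mod 25), inverse 1.
N/29 = 318600; 318600 ≡ 6 (mod 29); 6·5 ≡ 1, so inverse 5.
t ≡ 1·156600·38 + 23·342200·14 + 7·1154925·5 + 13·369576·1 + 7·318600·5 = 172517063.
172517063 mod 9239400 = 6207863.

6207863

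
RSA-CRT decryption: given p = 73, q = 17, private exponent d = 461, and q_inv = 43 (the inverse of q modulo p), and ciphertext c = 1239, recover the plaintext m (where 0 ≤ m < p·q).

d_p = d mod (p−1) = 461 mod 72 = 29; d_q = d mod (q−1) = 13.
m₁ = c^(d_p) mod p: c ≡ 71 (mod 73), and 71^29 mod 73 = 69.
m₂ = c^(d_q) mod q: c ≡ 15 (mod 17), and 15^13 mod 17 = 2.
h = q_inv·(m₁ − m₂) mod p = 43·(69 − 2) mod 73 = 34.
m = m₂ + h·q = 2 + 34·17 = 580.

580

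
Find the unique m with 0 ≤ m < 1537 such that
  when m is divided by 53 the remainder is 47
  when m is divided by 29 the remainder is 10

1054

Combine the congruences pairwise.
From m ≡ 47 (mod 53) write m = 47 + 53t. Substituting into m ≡ 10 (mod 29) gives 53t ≡ 21 (mod 29), and since 24⁻¹ ≡ 23 (mod 29), t ≡ 19. Hence m ≡ 47 + 53·19 = 1054 (mod 1537).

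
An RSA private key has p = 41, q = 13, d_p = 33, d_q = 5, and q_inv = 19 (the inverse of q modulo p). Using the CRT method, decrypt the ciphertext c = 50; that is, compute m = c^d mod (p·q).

m₁ = c^(d_p) mod p: c ≡ 9 (mod 41), and 9^33 mod 41 = 9.
m₂ = c^(d_q) mod q: c ≡ 11 (mod 13), and 11^5 mod 13 = 7.
h = q_inv·(m₁ − m₂) mod p = 19·(9 − 7) mod 41 = 38.
m = m₂ + h·q = 7 + 38·13 = 501.

501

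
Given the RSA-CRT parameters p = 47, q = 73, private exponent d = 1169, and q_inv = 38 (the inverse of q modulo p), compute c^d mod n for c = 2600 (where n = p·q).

2906

d_p = d mod (p−1) = 1169 mod 46 = 19; d_q = d mod (q−1) = 17.
m₁ = c^(d_p) mod p: c ≡ 15 (mod 47), and 15^19 mod 47 = 39.
m₂ = c^(d_q) mod q: c ≡ 45 (mod 73), and 45^17 mod 73 = 59.
h = q_inv·(m₁ − m₂) mod p = 38·(39 − 59) mod 47 = 39.
m = m₂ + h·q = 59 + 39·73 = 2906.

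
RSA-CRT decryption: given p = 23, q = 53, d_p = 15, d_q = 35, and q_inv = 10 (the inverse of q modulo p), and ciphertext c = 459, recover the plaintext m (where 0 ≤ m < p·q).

114

m₁ = c^(d_p) mod p: c ≡ 22 (mod 23), and 22^15 mod 23 = 22.
m₂ = c^(d_q) mod q: c ≡ 35 (mod 53), and 35^35 mod 53 = 8.
h = q_inv·(m₁ − m₂) mod p = 10·(22 − 8) mod 23 = 2.
m = m₂ + h·q = 8 + 2·53 = 114.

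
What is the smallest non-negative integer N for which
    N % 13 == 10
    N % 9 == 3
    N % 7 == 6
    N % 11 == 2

1245

The moduli are pairwise coprime; M = 13·9·7·11 = 9009.
M/13 = 693; 693 ≡ 4 (mod 13); 4·10 ≡ 1, so inverse 10.
M/9 = 1001; 1001 ≡ 2 (mod 9); 2·5 ≡ 1, so inverse 5.
M/7 = 1287; 1287 ≡ 6 (mod 7); 6·6 ≡ 1, so inverse 6.
M/11 = 819; 819 ≡ 5 (mod 11); 5·9 ≡ 1, so inverse 9.
N ≡ 10·693·10 + 3·1001·5 + 6·1287·6 + 2·819·9 = 145389.
145389 mod 9009 = 1245.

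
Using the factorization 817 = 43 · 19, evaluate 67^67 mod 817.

Mod 43: 67 ≡ 24; by Fermat, exponent reduces to 67 mod 42 = 25; 24^25 ≡ 31 (mod 43).
Mod 19: 67 ≡ 10; by Fermat, exponent reduces to 67 mod 18 = 13; 10^13 ≡ 13 (mod 19).
Combine by CRT: x ≡ 31 (mod 43), x ≡ 13 (mod 19) ⇒ x ≡ 203 (mod 817).

203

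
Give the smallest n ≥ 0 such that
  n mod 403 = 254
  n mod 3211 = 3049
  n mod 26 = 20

96168

Combine the congruences pairwise.
gcd(403, 3211) = 13 and 13 | (3049 − 254), so the pair is consistent; merging gives n ≡ 96168 (mod 99541), where 99541 = lcm(403, 3211).
gcd(99541, 26) = 13 and 13 | (20 − 96168), so the pair is consistent; merging gives n ≡ 96168 (mod 199082), where 199082 = lcm(99541, 26).
The solution is unique modulo lcm(403, 3211, 26) = 199082.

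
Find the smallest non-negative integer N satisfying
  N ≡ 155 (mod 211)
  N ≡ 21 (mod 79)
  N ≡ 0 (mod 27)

The moduli are pairwise coprime; M = 211·79·27 = 450063.
M/211 = 2133; 2133 ≡ 23 (mod 211); 23·156 ≡ 1, so inverse 156.
M/79 = 5697; 5697 ≡ 9 (mod 79); 9·44 ≡ 1, so inverse 44.
M/27 = 16669; 16669 ≡ 10 (mod 27); 10·19 ≡ 1, so inverse 19.
N ≡ 155·2133·156 + 21·5697·44 + 0·16669·19 = 56839968.
56839968 mod 450063 = 132030.

132030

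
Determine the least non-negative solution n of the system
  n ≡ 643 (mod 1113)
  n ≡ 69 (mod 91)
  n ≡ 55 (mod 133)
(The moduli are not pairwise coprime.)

gcd(1113, 91) = 7 and 7 | (69 − 643), so the pair is consistent; merging gives n ≡ 3982 (mod 14469), where 14469 = lcm(1113, 91).
gcd(14469, 133) = 7 and 7 | (55 − 3982), so the pair is consistent; merging gives n ≡ 177610 (mod 274911), where 274911 = lcm(14469, 133).
The solution is unique modulo lcm(1113, 91, 133) = 274911.

177610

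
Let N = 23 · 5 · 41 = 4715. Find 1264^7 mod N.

Mod 23: 1264 ≡ 22; 22^7 ≡ 22 (mod 23).
Mod 5: 1264 ≡ 4; by Fermat, exponent reduces to 7 mod 4 = 3; 4^3 ≡ 4 (mod 5).
Mod 41: 1264 ≡ 34; 34^7 ≡ 24 (mod 41).
Combine by CRT: x ≡ 22 (mod 23), x ≡ 4 (mod 5), x ≡ 24 (mod 41) ⇒ x ≡ 229 (mod 4715).

229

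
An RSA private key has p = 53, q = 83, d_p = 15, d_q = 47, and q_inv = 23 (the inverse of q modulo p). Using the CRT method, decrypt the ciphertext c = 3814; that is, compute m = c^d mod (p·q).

m₁ = c^(d_p) mod p: c ≡ 51 (mod 53), and 51^15 mod 53 = 39.
m₂ = c^(d_q) mod q: c ≡ 79 (mod 83), and 79^47 mod 83 = 54.
h = q_inv·(m₁ − m₂) mod p = 23·(39 − 54) mod 53 = 26.
m = m₂ + h·q = 54 + 26·83 = 2212.

2212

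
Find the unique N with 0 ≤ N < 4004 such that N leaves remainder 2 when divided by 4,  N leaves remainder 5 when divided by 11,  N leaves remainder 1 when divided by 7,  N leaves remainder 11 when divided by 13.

3690

The moduli are pairwise coprime; M = 4·11·7·13 = 4004.
M/4 = 1001; 1001 ≡ 1 (mod 4), inverse 1.
M/11 = 364; 364 ≡ 1 (mod 11), inverse 1.
M/7 = 572; 572 ≡ 5 (mod 7); 5·3 ≡ 1, so inverse 3.
M/13 = 308; 308 ≡ 9 (mod 13); 9·3 ≡ 1, so inverse 3.
N ≡ 2·1001·1 + 5·364·1 + 1·572·3 + 11·308·3 = 15702.
15702 mod 4004 = 3690.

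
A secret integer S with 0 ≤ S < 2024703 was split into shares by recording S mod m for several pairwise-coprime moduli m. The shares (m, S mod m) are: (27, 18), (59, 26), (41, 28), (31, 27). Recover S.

1511370

The moduli are pairwise coprime; N = 27·59·41·31 = 2024703.
N/27 = 74989; 74989 ≡ 10 (mod 27); 10·19 ≡ 1, so inverse 19.
N/59 = 34317; 34317 ≡ 38 (mod 59); 38·14 ≡ 1, so inverse 14.
N/41 = 49383; 49383 ≡ 19 (mod 41); 19·13 ≡ 1, so inverse 13.
N/31 = 65313; 65313 ≡ 27 (mod 31); 27·23 ≡ 1, so inverse 23.
S ≡ 18·74989·19 + 26·34317·14 + 28·49383·13 + 27·65313·23 = 96672411.
96672411 mod 2024703 = 1511370.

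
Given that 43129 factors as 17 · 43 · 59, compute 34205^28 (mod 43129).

Mod 17: 34205 ≡ 1; by Fermat, exponent reduces to 28 mod 16 = 12; 1^12 ≡ 1 (mod 17).
Mod 43: 34205 ≡ 20; 20^28 ≡ 6 (mod 43).
Mod 59: 34205 ≡ 44; 44^28 ≡ 4 (mod 59).
Combine by CRT: x ≡ 1 (mod 17), x ≡ 6 (mod 43), x ≡ 4 (mod 59) ⇒ x ≡ 24430 (mod 43129).

24430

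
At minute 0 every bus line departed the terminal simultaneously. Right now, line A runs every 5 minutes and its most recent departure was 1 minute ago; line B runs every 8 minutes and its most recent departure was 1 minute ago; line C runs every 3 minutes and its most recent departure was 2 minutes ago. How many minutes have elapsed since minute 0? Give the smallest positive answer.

The moduli are pairwise coprime; N = 5·8·3 = 120.
N/5 = 24; 24 ≡ 4 (mod 5); 4·4 ≡ 1, so inverse 4.
N/8 = 15; 15 ≡ 7 (mod 8); 7·7 ≡ 1, so inverse 7.
N/3 = 40; 40 ≡ 1 (mod 3), inverse 1.
t ≡ 1·24·4 + 1·15·7 + 2·40·1 = 281.
281 mod 120 = 41.

41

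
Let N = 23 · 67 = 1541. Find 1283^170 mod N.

Mod 23: 1283 ≡ 18; by Fermat, exponent reduces to 170 mod 22 = 16; 18^16 ≡ 3 (mod 23).
Mod 67: 1283 ≡ 10; by Fermat, exponent reduces to 170 mod 66 = 38; 10^38 ≡ 36 (mod 67).
Combine by CRT: x ≡ 3 (mod 23), x ≡ 36 (mod 67) ⇒ x ≡ 371 (mod 1541).

371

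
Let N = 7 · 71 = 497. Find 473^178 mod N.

263

Mod 7: 473 ≡ 4; by Fermat, exponent reduces to 178 mod 6 = 4; 4^4 ≡ 4 (mod 7).
Mod 71: 473 ≡ 47; by Fermat, exponent reduces to 178 mod 70 = 38; 47^38 ≡ 50 (mod 71).
Combine by CRT: x ≡ 4 (mod 7), x ≡ 50 (mod 71) ⇒ x ≡ 263 (mod 497).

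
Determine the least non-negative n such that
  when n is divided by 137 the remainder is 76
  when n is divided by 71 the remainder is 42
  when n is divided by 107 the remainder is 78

197493

From n ≡ 76 (mod 137) write n = 76 + 137t. Substituting into n ≡ 42 (mod 71) gives 137t ≡ 37 (mod 71), and since 66⁻¹ ≡ 14 (mod 71), t ≡ 21. Hence n ≡ 76 + 137·21 = 2953 (mod 9727).
From n ≡ 2953 (mod 9727) write n = 2953 + 9727t. Substituting into n ≡ 78 (mod 107) gives 9727t ≡ 14 (mod 107), and since 97⁻¹ ≡ 32 (mod 107), t ≡ 20. Hence n ≡ 2953 + 9727·20 = 197493 (mod 1040789).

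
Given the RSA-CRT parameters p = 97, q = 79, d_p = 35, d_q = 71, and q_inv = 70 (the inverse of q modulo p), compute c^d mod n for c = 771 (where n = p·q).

5810

m₁ = c^(d_p) mod p: c ≡ 92 (mod 97), and 92^35 mod 97 = 87.
m₂ = c^(d_q) mod q: c ≡ 60 (mod 79), and 60^71 mod 79 = 43.
h = q_inv·(m₁ − m₂) mod p = 70·(87 − 43) mod 97 = 73.
m = m₂ + h·q = 43 + 73·79 = 5810.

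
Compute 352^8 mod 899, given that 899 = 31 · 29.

Mod 31: 352 ≡ 11; 11^8 ≡ 19 (mod 31).
Mod 29: 352 ≡ 4; 4^8 ≡ 25 (mod 29).
Combine by CRT: x ≡ 19 (mod 31), x ≡ 25 (mod 29) ⇒ x ≡ 112 (mod 899).

112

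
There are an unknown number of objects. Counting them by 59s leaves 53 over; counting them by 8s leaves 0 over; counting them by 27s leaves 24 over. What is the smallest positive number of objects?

From N ≡ 53 (mod 59) write N = 53 + 59t. Substituting into N ≡ 0 (mod 8) gives 59t ≡ 3 (mod 8), and since 3⁻¹ ≡ 3 (mod 8), t ≡ 1. Hence N ≡ 53 + 59·1 = 112 (mod 472).
From N ≡ 112 (mod 472) write N = 112 + 472t. Substituting into N ≡ 24 (mod 27) gives 472t ≡ 20 (mod 27), and since 13⁻¹ ≡ 25 (mod 27), t ≡ 14. Hence N ≡ 112 + 472·14 = 6720 (mod 12744).

6720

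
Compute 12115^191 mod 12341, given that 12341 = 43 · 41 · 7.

8221

Mod 43: 12115 ≡ 32; by Fermat, exponent reduces to 191 mod 42 = 23; 32^23 ≡ 8 (mod 43).
Mod 41: 12115 ≡ 20; by Fermat, exponent reduces to 191 mod 40 = 31; 20^31 ≡ 21 (mod 41).
Mod 7: 12115 ≡ 5; by Fermat, exponent reduces to 191 mod 6 = 5; 5^5 ≡ 3 (mod 7).
Combine by CRT: x ≡ 8 (mod 43), x ≡ 21 (mod 41), x ≡ 3 (mod 7) ⇒ x ≡ 8221 (mod 12341).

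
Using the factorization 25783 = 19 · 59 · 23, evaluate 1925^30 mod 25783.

Mod 19: 1925 ≡ 6; by Fermat, exponent reduces to 30 mod 18 = 12; 6^12 ≡ 7 (mod 19).
Mod 59: 1925 ≡ 37; 37^30 ≡ 22 (mod 59).
Mod 23: 1925 ≡ 16; by Fermat, exponent reduces to 30 mod 22 = 8; 16^8 ≡ 12 (mod 23).
Combine by CRT: x ≡ 7 (mod 19), x ≡ 22 (mod 59), x ≡ 12 (mod 23) ⇒ x ≡ 6866 (mod 25783).

6866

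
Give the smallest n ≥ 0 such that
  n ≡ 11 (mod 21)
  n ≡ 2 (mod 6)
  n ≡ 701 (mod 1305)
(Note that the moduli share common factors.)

2006

gcd(21, 6) = 3 and 3 | (2 − 11), so the pair is consistent; merging gives n ≡ 32 (mod 42), where 42 = lcm(21, 6).
gcd(42, 1305) = 3 and 3 | (701 − 32), so the pair is consistent; merging gives n ≡ 2006 (mod 18270), where 18270 = lcm(42, 1305).
The solution is unique modulo lcm(21, 6, 1305) = 18270.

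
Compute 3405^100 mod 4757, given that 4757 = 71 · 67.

Mod 71: 3405 ≡ 68; by Fermat, exponent reduces to 100 mod 70 = 30; 68^30 ≡ 45 (mod 71).
Mod 67: 3405 ≡ 55; by Fermat, exponent reduces to 100 mod 66 = 34; 55^34 ≡ 55 (mod 67).
Combine by CRT: x ≡ 45 (mod 71), x ≡ 55 (mod 67) ⇒ x ≡ 2601 (mod 4757).

2601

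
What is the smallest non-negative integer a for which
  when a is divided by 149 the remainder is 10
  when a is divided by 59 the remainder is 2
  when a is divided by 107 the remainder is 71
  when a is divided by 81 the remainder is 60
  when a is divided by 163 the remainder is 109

11902008111

The moduli are pairwise coprime; N = 149·59·107·81·163 = 12419230311.
N/149 = 83350539; 83350539 ≡ 88 (mod 149); 88·127 ≡ 1, so inverse 127.
N/59 = 210495429; 210495429 ≡ 8 (mod 59); 8·37 ≡ 1, so inverse 37.
N/107 = 116067573; 116067573 ≡ 72 (mod 107); 72·55 ≡ 1, so inverse 55.
N/81 = 153323831; 153323831 ≡ 65 (mod 81); 65·5 ≡ 1, so inverse 5.
N/163 = 76191597; 76191597 ≡ 18 (mod 163); 18·154 ≡ 1, so inverse 154.
a ≡ 10·83350539·127 + 2·210495429·37 + 71·116067573·55 + 60·153323831·5 + 109·76191597·154 = 1899625015383.
1899625015383 mod 12419230311 = 11902008111.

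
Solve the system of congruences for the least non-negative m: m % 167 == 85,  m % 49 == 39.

5429

Combine the congruences pairwise.
From m ≡ 85 (mod 167) write m = 85 + 167t. Substituting into m ≡ 39 (mod 49) gives 167t ≡ 3 (mod 49), and since 20⁻¹ ≡ 27 (mod 49), t ≡ 32. Hence m ≡ 85 + 167·32 = 5429 (mod 8183).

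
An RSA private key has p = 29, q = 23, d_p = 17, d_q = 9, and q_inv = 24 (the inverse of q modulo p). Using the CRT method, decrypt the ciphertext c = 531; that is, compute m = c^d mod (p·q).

m₁ = c^(d_p) mod p: c ≡ 9 (mod 29), and 9^17 mod 29 = 4.
m₂ = c^(d_q) mod q: c ≡ 2 (mod 23), and 2^9 mod 23 = 6.
h = q_inv·(m₁ − m₂) mod p = 24·(4 − 6) mod 29 = 10.
m = m₂ + h·q = 6 + 10·23 = 236.

236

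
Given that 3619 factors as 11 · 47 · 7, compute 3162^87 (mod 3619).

1994

Mod 11: 3162 ≡ 5; by Fermat, exponent reduces to 87 mod 10 = 7; 5^7 ≡ 3 (mod 11).
Mod 47: 3162 ≡ 13; by Fermat, exponent reduces to 87 mod 46 = 41; 13^41 ≡ 20 (mod 47).
Mod 7: 3162 ≡ 5; by Fermat, exponent reduces to 87 mod 6 = 3; 5^3 ≡ 6 (mod 7).
Combine by CRT: x ≡ 3 (mod 11), x ≡ 20 (mod 47), x ≡ 6 (mod 7) ⇒ x ≡ 1994 (mod 3619).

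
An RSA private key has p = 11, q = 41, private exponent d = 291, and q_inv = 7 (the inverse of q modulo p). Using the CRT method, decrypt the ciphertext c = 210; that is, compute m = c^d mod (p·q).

d_p = d mod (p−1) = 291 mod 10 = 1; d_q = d mod (q−1) = 11.
m₁ = c^(d_p) mod p: c ≡ 1 (mod 11), and 1^1 mod 11 = 1.
m₂ = c^(d_q) mod q: c ≡ 5 (mod 41), and 5^11 mod 41 = 36.
h = q_inv·(m₁ − m₂) mod p = 7·(1 − 36) mod 11 = 8.
m = m₂ + h·q = 36 + 8·41 = 364.

364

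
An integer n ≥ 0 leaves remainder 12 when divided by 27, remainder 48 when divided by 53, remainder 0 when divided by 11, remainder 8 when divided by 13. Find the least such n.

The moduli are pairwise coprime; M = 27·53·11·13 = 204633.
M/27 = 7579; 7579 ≡ 19 (mod 27); 19·10 ≡ 1, so inverse 10.
M/53 = 3861; 3861 ≡ 45 (mod 53); 45·33 ≡ 1, so inverse 33.
M/11 = 18603; 18603 ≡ 2 (mod 11); 2·6 ≡ 1, so inverse 6.
M/13 = 15741; 15741 ≡ 11 (mod 13); 11·6 ≡ 1, so inverse 6.
n ≡ 12·7579·10 + 48·3861·33 + 0·18603·6 + 8·15741·6 = 7780872.
7780872 mod 204633 = 4818.

4818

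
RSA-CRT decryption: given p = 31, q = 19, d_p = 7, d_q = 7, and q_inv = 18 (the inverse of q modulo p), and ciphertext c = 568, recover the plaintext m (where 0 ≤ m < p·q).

m₁ = c^(d_p) mod p: c ≡ 10 (mod 31), and 10^7 mod 31 = 20.
m₂ = c^(d_q) mod q: c ≡ 17 (mod 19), and 17^7 mod 19 = 5.
h = q_inv·(m₁ − m₂) mod p = 18·(20 − 5) mod 31 = 22.
m = m₂ + h·q = 5 + 22·19 = 423.

423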